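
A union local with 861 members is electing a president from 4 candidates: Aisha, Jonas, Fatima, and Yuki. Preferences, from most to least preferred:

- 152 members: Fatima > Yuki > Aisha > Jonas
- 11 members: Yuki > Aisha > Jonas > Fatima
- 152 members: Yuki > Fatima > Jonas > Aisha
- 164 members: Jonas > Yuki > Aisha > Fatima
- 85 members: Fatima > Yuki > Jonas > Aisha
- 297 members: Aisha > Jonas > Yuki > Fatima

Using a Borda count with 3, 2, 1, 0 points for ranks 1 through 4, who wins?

Aisha: 152·1 + 11·2 + 152·0 + 164·1 + 85·0 + 297·3 = 1229
Jonas: 152·0 + 11·1 + 152·1 + 164·3 + 85·1 + 297·2 = 1334
Fatima: 152·3 + 11·0 + 152·2 + 164·0 + 85·3 + 297·0 = 1015
Yuki: 152·2 + 11·3 + 152·3 + 164·2 + 85·2 + 297·1 = 1588
Yuki has the highest Borda score (1588).

Yuki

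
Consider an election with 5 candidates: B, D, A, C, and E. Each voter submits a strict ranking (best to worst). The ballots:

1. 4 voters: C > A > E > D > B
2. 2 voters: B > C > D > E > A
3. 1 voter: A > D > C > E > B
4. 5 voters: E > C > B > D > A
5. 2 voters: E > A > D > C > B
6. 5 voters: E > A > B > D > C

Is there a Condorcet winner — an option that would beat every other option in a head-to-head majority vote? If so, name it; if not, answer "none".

E

E vs B: 17–2 for E.
E vs D: 16–3 for E.
E vs A: 14–5 for E.
E vs C: 12–7 for E.
E beats every other option head-to-head.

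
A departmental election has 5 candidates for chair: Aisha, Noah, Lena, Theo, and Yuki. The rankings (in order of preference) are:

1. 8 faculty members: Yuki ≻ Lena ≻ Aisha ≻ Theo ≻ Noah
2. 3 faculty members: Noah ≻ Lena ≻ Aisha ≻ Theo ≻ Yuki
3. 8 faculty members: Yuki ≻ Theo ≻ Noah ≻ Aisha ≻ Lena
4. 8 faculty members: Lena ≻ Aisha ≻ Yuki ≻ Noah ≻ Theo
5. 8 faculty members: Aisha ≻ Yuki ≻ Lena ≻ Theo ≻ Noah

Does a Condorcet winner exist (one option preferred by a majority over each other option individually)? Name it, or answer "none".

none

Checking pairwise contests:
Lena beats Aisha 19–16.
Aisha beats Noah 24–11.
Yuki beats Lena 24–11.
Aisha beats Theo 27–8.
Aisha beats Yuki 19–16.
Every option loses at least one head-to-head, so there is no Condorcet winner.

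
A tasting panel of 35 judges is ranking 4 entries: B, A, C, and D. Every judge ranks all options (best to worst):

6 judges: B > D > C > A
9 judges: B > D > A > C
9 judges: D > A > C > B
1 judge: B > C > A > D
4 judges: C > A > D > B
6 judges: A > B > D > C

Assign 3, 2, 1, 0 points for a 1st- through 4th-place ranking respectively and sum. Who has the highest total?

D

B: 6·3 + 9·3 + 9·0 + 1·3 + 4·0 + 6·2 = 60
A: 6·0 + 9·1 + 9·2 + 1·1 + 4·2 + 6·3 = 54
C: 6·1 + 9·0 + 9·1 + 1·2 + 4·3 + 6·0 = 29
D: 6·2 + 9·2 + 9·3 + 1·0 + 4·1 + 6·1 = 67
D has the highest Borda score (67).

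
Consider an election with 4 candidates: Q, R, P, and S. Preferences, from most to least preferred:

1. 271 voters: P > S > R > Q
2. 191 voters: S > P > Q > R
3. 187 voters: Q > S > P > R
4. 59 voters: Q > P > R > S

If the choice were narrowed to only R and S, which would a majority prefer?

Voters preferring R to S: 59; preferring S to R: 649.
S wins the head-to-head.

S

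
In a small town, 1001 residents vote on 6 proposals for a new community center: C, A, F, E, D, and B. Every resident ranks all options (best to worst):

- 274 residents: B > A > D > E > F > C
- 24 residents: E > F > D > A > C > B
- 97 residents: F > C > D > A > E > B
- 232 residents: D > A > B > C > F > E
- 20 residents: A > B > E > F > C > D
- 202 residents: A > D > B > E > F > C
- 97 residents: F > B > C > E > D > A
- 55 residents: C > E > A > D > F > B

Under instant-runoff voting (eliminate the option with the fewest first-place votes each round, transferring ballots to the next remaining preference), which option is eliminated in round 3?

Round 1: C 55, A 222, F 194, E 24, D 232, B 274. Eliminate E.
Round 2: C 55, A 222, F 218, D 232, B 274. Eliminate C.
Round 3: A 277, F 218, D 232, B 274. Eliminate F.

F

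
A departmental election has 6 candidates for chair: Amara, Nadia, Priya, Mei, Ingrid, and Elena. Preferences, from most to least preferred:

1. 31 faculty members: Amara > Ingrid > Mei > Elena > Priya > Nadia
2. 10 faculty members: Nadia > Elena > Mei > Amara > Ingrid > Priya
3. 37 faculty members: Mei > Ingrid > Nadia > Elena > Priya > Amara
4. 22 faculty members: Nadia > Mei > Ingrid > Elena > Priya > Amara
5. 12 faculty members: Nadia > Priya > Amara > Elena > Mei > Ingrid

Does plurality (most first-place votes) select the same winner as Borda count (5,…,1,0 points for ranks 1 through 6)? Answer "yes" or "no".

no

Plurality — first-place votes: Amara 31, Nadia 44, Priya 0, Mei 37, Ingrid 0, Elena 0. Winner: Nadia.
Borda — scores: Amara 211, Nadia 331, Priya 138, Mei 408, Ingrid 348, Elena 244. Winner: Mei.
The two methods disagree.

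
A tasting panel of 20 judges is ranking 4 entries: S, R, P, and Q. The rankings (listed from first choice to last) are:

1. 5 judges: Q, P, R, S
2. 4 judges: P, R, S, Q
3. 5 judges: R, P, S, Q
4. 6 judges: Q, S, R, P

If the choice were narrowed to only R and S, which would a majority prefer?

Voters preferring R to S: 14; preferring S to R: 6.
R wins the head-to-head.

R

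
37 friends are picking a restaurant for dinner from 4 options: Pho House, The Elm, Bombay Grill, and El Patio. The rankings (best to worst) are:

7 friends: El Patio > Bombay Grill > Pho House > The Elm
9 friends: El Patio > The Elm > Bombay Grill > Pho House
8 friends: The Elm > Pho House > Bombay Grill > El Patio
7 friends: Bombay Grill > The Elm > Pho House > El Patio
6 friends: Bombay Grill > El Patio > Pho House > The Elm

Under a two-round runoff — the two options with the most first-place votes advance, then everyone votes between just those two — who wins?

Bombay Grill

Round 1 first-place votes: Pho House 0, The Elm 8, Bombay Grill 13, El Patio 16.
El Patio and Bombay Grill advance.
Runoff: El Patio is preferred to Bombay Grill by 16 voters; Bombay Grill by 21.
Bombay Grill wins the runoff.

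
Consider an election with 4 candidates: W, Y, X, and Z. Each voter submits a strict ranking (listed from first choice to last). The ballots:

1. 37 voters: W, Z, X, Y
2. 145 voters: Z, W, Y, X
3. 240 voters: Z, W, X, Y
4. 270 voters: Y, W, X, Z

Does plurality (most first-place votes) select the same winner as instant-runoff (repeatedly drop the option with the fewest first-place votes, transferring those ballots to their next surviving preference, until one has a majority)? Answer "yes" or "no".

Plurality — first-place votes: W 37, Y 270, X 0, Z 385. Winner: Z.
Instant-runoff — R1 W 37, Y 270, X 0, Z 385 (Z winner). Winner: Z.
The two methods agree.

yes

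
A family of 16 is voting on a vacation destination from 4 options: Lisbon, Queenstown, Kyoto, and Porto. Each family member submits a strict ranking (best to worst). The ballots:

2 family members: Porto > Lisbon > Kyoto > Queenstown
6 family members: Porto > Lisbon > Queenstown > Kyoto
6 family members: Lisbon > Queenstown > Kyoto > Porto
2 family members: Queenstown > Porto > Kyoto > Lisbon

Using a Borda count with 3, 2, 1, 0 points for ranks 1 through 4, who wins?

Lisbon: 2·2 + 6·2 + 6·3 + 2·0 = 34
Queenstown: 2·0 + 6·1 + 6·2 + 2·3 = 24
Kyoto: 2·1 + 6·0 + 6·1 + 2·1 = 10
Porto: 2·3 + 6·3 + 6·0 + 2·2 = 28
Lisbon has the highest Borda score (34).

Lisbon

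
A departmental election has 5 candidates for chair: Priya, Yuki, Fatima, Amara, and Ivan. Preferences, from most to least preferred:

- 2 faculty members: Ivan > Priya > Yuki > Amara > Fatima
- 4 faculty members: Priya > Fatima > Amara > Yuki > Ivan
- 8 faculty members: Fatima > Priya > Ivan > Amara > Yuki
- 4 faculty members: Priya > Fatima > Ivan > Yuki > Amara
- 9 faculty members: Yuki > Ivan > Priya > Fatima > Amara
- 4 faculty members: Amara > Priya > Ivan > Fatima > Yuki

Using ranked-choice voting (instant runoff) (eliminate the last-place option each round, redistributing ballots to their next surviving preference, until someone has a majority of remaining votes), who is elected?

Priya

Round 1: Priya 8, Yuki 9, Fatima 8, Amara 4, Ivan 2. Eliminate Ivan.
Round 2: Priya 10, Yuki 9, Fatima 8, Amara 4. Eliminate Amara.
Round 3: Priya 14, Yuki 9, Fatima 8. Eliminate Fatima.
Round 4: Priya 22, Yuki 9. Priya has a majority.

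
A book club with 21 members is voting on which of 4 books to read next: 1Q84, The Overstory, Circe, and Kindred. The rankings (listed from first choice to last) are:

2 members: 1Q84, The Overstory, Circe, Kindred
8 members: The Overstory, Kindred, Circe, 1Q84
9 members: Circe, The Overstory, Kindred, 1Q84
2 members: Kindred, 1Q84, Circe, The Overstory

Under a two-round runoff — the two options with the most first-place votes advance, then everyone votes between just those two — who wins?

Circe

Round 1 first-place votes: 1Q84 2, The Overstory 8, Circe 9, Kindred 2.
Circe and The Overstory advance.
Runoff: Circe is preferred to The Overstory by 11 voters; The Overstory by 10.
Circe wins the runoff.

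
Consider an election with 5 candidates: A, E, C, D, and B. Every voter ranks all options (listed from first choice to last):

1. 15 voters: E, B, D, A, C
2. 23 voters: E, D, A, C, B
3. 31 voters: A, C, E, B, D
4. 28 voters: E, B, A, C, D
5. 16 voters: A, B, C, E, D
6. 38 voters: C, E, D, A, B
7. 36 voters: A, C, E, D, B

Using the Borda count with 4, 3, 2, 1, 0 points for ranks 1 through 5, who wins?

E

A: 15·1 + 23·2 + 31·4 + 28·2 + 16·4 + 38·1 + 36·4 = 487
E: 15·4 + 23·4 + 31·2 + 28·4 + 16·1 + 38·3 + 36·2 = 528
C: 15·0 + 23·1 + 31·3 + 28·1 + 16·2 + 38·4 + 36·3 = 436
D: 15·2 + 23·3 + 31·0 + 28·0 + 16·0 + 38·2 + 36·1 = 211
B: 15·3 + 23·0 + 31·1 + 28·3 + 16·3 + 38·0 + 36·0 = 208
E has the highest Borda score (528).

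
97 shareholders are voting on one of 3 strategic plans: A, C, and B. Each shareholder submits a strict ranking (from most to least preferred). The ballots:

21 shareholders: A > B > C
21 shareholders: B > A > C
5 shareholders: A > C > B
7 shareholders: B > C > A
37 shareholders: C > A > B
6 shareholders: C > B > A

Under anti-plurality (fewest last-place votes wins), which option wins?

Last-place votes: A 13, C 42, B 42.
A is ranked last by the fewest voters, so A wins.

A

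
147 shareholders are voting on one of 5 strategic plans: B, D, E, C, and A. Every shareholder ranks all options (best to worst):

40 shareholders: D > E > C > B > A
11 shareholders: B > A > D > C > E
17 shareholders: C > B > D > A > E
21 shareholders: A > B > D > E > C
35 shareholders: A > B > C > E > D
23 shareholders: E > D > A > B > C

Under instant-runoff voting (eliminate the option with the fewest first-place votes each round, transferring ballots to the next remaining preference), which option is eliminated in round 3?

Round 1: B 11, D 40, E 23, C 17, A 56. Eliminate B.
Round 2: D 40, E 23, C 17, A 67. Eliminate C.
Round 3: D 57, E 23, A 67. Eliminate E.

E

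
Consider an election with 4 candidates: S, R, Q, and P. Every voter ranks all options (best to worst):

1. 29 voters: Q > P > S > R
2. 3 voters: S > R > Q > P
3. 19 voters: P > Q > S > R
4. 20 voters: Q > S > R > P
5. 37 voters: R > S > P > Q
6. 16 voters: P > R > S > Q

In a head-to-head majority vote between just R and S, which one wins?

Voters preferring R to S: 53; preferring S to R: 71.
S wins the head-to-head.

S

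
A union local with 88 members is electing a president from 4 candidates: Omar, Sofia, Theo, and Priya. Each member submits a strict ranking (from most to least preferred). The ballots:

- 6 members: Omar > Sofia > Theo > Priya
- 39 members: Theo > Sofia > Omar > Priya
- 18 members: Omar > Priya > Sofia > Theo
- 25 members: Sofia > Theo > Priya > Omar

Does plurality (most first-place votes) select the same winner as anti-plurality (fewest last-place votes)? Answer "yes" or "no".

Plurality — first-place votes: Omar 24, Sofia 25, Theo 39, Priya 0. Winner: Theo.
Anti-plurality — last-place votes: Omar 25, Sofia 0, Theo 18, Priya 45. Winner: Sofia.
The two methods disagree.

no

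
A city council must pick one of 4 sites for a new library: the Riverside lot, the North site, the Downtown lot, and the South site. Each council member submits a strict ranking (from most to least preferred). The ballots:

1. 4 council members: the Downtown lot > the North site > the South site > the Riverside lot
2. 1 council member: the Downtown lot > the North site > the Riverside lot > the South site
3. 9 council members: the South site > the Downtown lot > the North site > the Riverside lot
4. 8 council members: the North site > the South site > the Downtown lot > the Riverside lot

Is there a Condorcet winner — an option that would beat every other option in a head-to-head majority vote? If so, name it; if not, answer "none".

Checking pairwise contests:
the North site beats the Riverside lot 22–0.
the Downtown lot beats the North site 14–8.
the South site beats the Downtown lot 17–5.
the North site beats the South site 13–9.
Every option loses at least one head-to-head, so there is no Condorcet winner.

none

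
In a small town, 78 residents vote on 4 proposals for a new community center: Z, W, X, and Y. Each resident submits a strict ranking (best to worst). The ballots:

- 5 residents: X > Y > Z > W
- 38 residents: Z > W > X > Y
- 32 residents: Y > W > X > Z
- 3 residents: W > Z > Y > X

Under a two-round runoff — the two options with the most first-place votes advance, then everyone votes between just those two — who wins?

Round 1 first-place votes: Z 38, W 3, X 5, Y 32.
Z and Y advance.
Runoff: Z is preferred to Y by 41 voters; Y by 37.
Z wins the runoff.

Z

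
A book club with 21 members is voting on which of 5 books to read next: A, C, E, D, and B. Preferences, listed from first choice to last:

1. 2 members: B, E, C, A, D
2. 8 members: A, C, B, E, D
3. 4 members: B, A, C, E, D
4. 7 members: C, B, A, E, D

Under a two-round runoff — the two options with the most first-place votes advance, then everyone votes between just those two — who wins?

Round 1 first-place votes: A 8, C 7, E 0, D 0, B 6.
A and C advance.
Runoff: A is preferred to C by 12 voters; C by 9.
A wins the runoff.

A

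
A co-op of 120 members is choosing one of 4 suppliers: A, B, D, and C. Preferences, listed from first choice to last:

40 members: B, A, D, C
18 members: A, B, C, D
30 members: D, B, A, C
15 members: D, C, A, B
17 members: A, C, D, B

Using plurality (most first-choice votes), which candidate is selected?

D

First-place votes: A 35, B 40, D 45, C 0.
D has the most first-place votes.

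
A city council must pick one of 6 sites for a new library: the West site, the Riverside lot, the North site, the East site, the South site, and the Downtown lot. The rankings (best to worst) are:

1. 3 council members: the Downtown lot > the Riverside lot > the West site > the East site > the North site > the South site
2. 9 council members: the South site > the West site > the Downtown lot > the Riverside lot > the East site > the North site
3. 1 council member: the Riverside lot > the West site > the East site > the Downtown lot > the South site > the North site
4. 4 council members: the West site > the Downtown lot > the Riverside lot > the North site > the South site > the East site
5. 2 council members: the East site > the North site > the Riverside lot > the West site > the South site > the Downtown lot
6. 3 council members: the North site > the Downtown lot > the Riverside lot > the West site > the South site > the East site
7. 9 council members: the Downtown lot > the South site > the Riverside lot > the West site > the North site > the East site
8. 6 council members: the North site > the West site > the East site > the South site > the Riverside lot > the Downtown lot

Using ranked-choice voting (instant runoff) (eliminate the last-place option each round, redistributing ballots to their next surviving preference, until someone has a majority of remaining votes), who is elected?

the Downtown lot

Round 1: the West site 4, the Riverside lot 1, the North site 9, the East site 2, the South site 9, the Downtown lot 12. Eliminate the Riverside lot.
Round 2: the West site 5, the North site 9, the East site 2, the South site 9, the Downtown lot 12. Eliminate the East site.
Round 3: the West site 5, the North site 11, the South site 9, the Downtown lot 12. Eliminate the West site.
Round 4: the North site 11, the South site 9, the Downtown lot 17. Eliminate the South site.
Round 5: the North site 11, the Downtown lot 26. The Downtown lot has a majority.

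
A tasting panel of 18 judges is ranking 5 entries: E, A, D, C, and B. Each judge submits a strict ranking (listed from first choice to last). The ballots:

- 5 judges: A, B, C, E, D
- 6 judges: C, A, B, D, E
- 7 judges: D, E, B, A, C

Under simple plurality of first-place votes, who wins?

D

First-place votes: E 0, A 5, D 7, C 6, B 0.
D has the most first-place votes.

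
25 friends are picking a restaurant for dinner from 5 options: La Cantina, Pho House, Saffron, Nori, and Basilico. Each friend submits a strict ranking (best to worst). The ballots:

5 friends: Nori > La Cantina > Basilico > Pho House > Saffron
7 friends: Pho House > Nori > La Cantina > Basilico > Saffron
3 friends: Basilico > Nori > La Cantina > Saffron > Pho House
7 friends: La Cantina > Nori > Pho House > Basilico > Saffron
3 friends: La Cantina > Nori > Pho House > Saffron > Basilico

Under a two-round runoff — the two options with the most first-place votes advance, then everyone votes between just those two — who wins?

La Cantina

Round 1 first-place votes: La Cantina 10, Pho House 7, Saffron 0, Nori 5, Basilico 3.
La Cantina and Pho House advance.
Runoff: La Cantina is preferred to Pho House by 18 voters; Pho House by 7.
La Cantina wins the runoff.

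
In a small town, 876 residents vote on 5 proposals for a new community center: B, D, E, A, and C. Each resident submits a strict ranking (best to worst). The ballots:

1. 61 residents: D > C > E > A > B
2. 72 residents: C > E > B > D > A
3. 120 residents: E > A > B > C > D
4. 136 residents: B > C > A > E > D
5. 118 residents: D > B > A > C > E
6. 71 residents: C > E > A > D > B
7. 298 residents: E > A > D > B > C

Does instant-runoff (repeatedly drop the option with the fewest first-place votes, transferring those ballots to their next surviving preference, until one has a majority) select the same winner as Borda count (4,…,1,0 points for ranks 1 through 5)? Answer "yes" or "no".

no

Instant-runoff — R1 B 136, D 179, E 418, A 0, C 143 (A out); R2 B 136, D 179, E 418, C 143 (B out); R3 D 179, E 418, C 279 (D out); R4 E 418, C 458 (C winner). Winner: C.
Borda — scores: B 1580, D 1455, E 2359, A 1965, C 1401. Winner: E.
The two methods disagree.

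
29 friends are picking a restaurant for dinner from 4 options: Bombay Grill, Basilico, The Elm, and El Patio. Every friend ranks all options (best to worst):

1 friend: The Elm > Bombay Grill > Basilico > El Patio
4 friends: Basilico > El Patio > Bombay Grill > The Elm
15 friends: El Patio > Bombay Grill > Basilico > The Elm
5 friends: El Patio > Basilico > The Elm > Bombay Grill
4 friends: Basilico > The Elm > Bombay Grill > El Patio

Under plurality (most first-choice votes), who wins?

First-place votes: Bombay Grill 0, Basilico 8, The Elm 1, El Patio 20.
El Patio has the most first-place votes.

El Patio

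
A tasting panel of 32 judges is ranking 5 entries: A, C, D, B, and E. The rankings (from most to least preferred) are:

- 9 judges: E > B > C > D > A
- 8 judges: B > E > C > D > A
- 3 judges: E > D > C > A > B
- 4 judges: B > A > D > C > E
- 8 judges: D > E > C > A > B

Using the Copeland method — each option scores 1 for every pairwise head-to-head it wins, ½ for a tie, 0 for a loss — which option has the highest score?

E

A: loses to C, D, B, and E → score 0.
C: beats A and D; loses to B and E → score 2.
D: beats A; loses to C, B, and E → score 1.
B: beats A, C, and D; loses to E → score 3.
E: beats A, C, D, and B → score 4.
E has the best pairwise record.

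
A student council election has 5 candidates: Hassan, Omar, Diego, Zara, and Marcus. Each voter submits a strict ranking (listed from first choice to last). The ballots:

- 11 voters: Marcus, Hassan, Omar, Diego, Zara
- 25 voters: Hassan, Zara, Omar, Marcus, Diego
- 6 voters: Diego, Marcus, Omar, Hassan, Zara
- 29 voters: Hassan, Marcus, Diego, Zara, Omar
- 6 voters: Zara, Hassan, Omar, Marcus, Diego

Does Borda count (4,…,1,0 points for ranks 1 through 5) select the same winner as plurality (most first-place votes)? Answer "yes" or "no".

Borda — scores: Hassan 273, Omar 96, Diego 93, Zara 128, Marcus 180. Winner: Hassan.
Plurality — first-place votes: Hassan 54, Omar 0, Diego 6, Zara 6, Marcus 11. Winner: Hassan.
The two methods agree.

yes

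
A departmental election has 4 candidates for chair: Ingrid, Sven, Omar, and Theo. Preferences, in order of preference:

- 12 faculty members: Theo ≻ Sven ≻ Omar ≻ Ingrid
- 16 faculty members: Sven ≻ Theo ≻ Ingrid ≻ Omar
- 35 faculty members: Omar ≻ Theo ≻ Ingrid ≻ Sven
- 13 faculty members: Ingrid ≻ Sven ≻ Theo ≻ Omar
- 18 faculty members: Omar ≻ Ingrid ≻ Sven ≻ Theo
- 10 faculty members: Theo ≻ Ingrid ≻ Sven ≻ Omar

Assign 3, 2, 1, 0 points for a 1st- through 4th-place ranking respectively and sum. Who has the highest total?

Theo

Ingrid: 12·0 + 16·1 + 35·1 + 13·3 + 18·2 + 10·2 = 146
Sven: 12·2 + 16·3 + 35·0 + 13·2 + 18·1 + 10·1 = 126
Omar: 12·1 + 16·0 + 35·3 + 13·0 + 18·3 + 10·0 = 171
Theo: 12·3 + 16·2 + 35·2 + 13·1 + 18·0 + 10·3 = 181
Theo has the highest Borda score (181).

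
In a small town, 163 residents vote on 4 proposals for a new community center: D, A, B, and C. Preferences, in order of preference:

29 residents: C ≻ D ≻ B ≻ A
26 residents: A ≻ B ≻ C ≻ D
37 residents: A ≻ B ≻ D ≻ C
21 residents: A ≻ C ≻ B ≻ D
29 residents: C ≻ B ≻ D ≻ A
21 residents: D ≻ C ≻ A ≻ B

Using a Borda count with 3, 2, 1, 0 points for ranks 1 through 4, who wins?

D: 29·2 + 26·0 + 37·1 + 21·0 + 29·1 + 21·3 = 187
A: 29·0 + 26·3 + 37·3 + 21·3 + 29·0 + 21·1 = 273
B: 29·1 + 26·2 + 37·2 + 21·1 + 29·2 + 21·0 = 234
C: 29·3 + 26·1 + 37·0 + 21·2 + 29·3 + 21·2 = 284
C has the highest Borda score (284).

C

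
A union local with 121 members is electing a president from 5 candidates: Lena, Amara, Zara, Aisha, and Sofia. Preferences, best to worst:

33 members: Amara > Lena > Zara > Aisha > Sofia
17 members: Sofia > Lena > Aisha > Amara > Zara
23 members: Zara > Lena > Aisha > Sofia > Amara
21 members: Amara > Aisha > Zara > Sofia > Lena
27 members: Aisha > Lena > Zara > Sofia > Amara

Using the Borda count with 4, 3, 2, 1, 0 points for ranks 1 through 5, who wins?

Lena: 33·3 + 17·3 + 23·3 + 21·0 + 27·3 = 300
Amara: 33·4 + 17·1 + 23·0 + 21·4 + 27·0 = 233
Zara: 33·2 + 17·0 + 23·4 + 21·2 + 27·2 = 254
Aisha: 33·1 + 17·2 + 23·2 + 21·3 + 27·4 = 284
Sofia: 33·0 + 17·4 + 23·1 + 21·1 + 27·1 = 139
Lena has the highest Borda score (300).

Lena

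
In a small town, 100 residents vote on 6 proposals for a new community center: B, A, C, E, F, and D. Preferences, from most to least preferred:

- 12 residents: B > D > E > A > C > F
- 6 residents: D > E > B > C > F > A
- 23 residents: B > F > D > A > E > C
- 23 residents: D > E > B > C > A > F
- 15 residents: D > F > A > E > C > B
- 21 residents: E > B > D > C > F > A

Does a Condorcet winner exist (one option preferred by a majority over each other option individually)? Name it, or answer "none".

none

Checking pairwise contests:
E beats B 65–35.
B beats A 85–15.
B beats C 85–15.
D beats E 79–21.
B beats F 85–15.
B beats D 56–44.
Every option loses at least one head-to-head, so there is no Condorcet winner.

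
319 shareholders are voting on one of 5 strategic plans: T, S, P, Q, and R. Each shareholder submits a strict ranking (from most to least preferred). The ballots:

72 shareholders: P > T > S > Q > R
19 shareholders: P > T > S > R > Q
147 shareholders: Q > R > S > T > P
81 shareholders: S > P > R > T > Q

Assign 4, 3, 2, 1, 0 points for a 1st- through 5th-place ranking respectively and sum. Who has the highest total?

S

T: 72·3 + 19·3 + 147·1 + 81·1 = 501
S: 72·2 + 19·2 + 147·2 + 81·4 = 800
P: 72·4 + 19·4 + 147·0 + 81·3 = 607
Q: 72·1 + 19·0 + 147·4 + 81·0 = 660
R: 72·0 + 19·1 + 147·3 + 81·2 = 622
S has the highest Borda score (800).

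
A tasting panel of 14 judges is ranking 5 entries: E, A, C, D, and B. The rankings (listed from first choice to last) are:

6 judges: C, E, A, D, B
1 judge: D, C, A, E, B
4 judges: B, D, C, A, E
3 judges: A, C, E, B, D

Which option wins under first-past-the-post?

C

First-place votes: E 0, A 3, C 6, D 1, B 4.
C has the most first-place votes.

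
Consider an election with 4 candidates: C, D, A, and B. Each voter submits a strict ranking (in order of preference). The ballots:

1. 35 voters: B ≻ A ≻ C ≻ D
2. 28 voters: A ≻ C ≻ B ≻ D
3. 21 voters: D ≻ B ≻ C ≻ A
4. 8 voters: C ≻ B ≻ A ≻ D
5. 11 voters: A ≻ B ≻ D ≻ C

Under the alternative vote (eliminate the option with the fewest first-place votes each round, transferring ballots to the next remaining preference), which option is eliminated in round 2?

Round 1: C 8, D 21, A 39, B 35. Eliminate C.
Round 2: D 21, A 39, B 43. Eliminate D.

D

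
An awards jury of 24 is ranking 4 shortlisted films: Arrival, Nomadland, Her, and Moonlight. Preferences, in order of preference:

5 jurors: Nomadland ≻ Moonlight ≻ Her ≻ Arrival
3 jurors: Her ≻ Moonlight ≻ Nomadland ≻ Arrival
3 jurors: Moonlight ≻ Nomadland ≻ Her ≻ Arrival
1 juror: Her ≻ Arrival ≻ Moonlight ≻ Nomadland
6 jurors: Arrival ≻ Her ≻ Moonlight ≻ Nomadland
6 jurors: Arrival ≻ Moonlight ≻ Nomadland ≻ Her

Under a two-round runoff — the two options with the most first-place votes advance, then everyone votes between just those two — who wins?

Arrival

Round 1 first-place votes: Arrival 12, Nomadland 5, Her 4, Moonlight 3.
Arrival and Nomadland advance.
Runoff: Arrival is preferred to Nomadland by 13 voters; Nomadland by 11.
Arrival wins the runoff.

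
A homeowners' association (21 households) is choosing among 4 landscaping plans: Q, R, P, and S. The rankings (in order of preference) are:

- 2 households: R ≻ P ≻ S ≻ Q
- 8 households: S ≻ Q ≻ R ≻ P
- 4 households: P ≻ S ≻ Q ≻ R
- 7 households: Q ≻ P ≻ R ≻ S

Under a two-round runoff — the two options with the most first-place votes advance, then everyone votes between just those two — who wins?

S

Round 1 first-place votes: Q 7, R 2, P 4, S 8.
S and Q advance.
Runoff: S is preferred to Q by 14 voters; Q by 7.
S wins the runoff.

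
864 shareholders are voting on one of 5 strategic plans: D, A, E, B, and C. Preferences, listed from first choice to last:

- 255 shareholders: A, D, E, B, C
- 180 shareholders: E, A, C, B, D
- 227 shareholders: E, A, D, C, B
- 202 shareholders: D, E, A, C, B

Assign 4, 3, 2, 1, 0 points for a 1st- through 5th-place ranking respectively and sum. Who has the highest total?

D: 255·3 + 180·0 + 227·2 + 202·4 = 2027
A: 255·4 + 180·3 + 227·3 + 202·2 = 2645
E: 255·2 + 180·4 + 227·4 + 202·3 = 2744
B: 255·1 + 180·1 + 227·0 + 202·0 = 435
C: 255·0 + 180·2 + 227·1 + 202·1 = 789
E has the highest Borda score (2744).

E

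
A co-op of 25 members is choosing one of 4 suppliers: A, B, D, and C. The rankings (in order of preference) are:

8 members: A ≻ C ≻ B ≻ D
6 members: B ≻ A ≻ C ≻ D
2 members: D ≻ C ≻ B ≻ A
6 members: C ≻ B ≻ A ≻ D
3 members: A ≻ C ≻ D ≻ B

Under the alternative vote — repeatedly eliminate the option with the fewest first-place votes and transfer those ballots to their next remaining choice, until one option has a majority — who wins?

A

Round 1: A 11, B 6, D 2, C 6. Eliminate D.
Round 2: A 11, B 6, C 8. Eliminate B.
Round 3: A 17, C 8. A has a majority.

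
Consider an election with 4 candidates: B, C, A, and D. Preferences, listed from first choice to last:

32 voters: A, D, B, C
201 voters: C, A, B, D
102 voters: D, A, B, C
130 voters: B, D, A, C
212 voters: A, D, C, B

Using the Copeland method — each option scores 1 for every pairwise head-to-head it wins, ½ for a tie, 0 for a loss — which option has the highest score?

B: loses to C, A, and D → score 0.
C: beats B; loses to A and D → score 1.
A: beats B, C, and D → score 3.
D: beats B and C; loses to A → score 2.
A has the best pairwise record.

A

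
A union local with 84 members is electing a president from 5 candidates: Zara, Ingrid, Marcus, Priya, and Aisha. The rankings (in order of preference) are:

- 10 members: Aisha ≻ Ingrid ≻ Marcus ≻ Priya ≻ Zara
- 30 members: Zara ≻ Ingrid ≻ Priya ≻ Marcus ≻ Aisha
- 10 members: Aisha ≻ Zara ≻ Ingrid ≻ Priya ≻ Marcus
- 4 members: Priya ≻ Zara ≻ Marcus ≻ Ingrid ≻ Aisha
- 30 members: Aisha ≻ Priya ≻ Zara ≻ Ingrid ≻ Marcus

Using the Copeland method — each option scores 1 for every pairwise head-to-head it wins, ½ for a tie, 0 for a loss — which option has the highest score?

Aisha

Zara: beats Ingrid and Marcus; loses to Priya and Aisha → score 2.
Ingrid: beats Marcus and Priya; loses to Zara and Aisha → score 2.
Marcus: loses to Zara, Ingrid, Priya, and Aisha → score 0.
Priya: beats Zara and Marcus; loses to Ingrid and Aisha → score 2.
Aisha: beats Zara, Ingrid, Marcus, and Priya → score 4.
Aisha has the best pairwise record.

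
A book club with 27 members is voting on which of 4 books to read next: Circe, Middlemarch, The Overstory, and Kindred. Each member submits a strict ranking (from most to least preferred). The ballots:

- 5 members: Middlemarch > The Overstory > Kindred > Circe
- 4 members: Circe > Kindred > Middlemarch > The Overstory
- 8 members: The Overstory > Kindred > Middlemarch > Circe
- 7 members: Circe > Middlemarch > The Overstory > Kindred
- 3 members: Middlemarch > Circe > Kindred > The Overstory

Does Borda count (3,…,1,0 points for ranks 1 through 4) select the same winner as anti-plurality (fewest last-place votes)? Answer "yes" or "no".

yes

Borda — scores: Circe 39, Middlemarch 50, The Overstory 41, Kindred 32. Winner: Middlemarch.
Anti-plurality — last-place votes: Circe 13, Middlemarch 0, The Overstory 7, Kindred 7. Winner: Middlemarch.
The two methods agree.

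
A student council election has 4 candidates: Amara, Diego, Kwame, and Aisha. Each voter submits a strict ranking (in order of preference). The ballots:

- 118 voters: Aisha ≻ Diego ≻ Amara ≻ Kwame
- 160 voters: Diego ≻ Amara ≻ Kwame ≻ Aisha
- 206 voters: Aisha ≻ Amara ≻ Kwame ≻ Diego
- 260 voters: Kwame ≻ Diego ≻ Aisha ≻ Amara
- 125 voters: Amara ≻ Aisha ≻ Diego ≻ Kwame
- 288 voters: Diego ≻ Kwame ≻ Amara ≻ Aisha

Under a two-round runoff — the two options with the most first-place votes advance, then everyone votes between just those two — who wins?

Round 1 first-place votes: Amara 125, Diego 448, Kwame 260, Aisha 324.
Diego and Aisha advance.
Runoff: Diego is preferred to Aisha by 708 voters; Aisha by 449.
Diego wins the runoff.

Diego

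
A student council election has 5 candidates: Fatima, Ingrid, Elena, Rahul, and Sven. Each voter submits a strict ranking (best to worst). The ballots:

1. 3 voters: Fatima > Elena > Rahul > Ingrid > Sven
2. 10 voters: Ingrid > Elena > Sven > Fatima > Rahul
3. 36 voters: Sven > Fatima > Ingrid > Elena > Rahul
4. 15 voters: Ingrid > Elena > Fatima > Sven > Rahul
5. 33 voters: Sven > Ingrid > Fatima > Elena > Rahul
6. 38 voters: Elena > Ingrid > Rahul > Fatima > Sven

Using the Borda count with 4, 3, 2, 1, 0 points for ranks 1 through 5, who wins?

Fatima: 3·4 + 10·1 + 36·3 + 15·2 + 33·2 + 38·1 = 264
Ingrid: 3·1 + 10·4 + 36·2 + 15·4 + 33·3 + 38·3 = 388
Elena: 3·3 + 10·3 + 36·1 + 15·3 + 33·1 + 38·4 = 305
Rahul: 3·2 + 10·0 + 36·0 + 15·0 + 33·0 + 38·2 = 82
Sven: 3·0 + 10·2 + 36·4 + 15·1 + 33·4 + 38·0 = 311
Ingrid has the highest Borda score (388).

Ingrid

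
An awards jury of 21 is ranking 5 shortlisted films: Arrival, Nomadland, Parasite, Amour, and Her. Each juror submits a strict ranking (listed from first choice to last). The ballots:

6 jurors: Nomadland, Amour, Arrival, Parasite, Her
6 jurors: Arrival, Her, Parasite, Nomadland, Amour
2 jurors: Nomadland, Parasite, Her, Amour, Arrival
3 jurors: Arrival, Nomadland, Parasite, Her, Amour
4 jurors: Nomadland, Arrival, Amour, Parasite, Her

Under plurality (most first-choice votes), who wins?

Nomadland

First-place votes: Arrival 9, Nomadland 12, Parasite 0, Amour 0, Her 0.
Nomadland has the most first-place votes.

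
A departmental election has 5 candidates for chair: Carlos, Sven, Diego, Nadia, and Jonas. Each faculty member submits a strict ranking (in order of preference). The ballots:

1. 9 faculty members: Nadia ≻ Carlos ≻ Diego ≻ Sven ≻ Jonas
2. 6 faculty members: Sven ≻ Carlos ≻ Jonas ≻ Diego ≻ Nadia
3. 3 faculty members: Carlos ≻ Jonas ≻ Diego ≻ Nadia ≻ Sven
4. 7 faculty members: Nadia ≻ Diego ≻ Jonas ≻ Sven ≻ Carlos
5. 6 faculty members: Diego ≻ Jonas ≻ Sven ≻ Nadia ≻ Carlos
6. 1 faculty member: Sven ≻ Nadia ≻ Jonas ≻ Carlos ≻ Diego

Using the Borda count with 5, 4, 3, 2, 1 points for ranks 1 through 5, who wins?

Carlos: 9·4 + 6·4 + 3·5 + 7·1 + 6·1 + 1·2 = 90
Sven: 9·2 + 6·5 + 3·1 + 7·2 + 6·3 + 1·5 = 88
Diego: 9·3 + 6·2 + 3·3 + 7·4 + 6·5 + 1·1 = 107
Nadia: 9·5 + 6·1 + 3·2 + 7·5 + 6·2 + 1·4 = 108
Jonas: 9·1 + 6·3 + 3·4 + 7·3 + 6·4 + 1·3 = 87
Nadia has the highest Borda score (108).

Nadia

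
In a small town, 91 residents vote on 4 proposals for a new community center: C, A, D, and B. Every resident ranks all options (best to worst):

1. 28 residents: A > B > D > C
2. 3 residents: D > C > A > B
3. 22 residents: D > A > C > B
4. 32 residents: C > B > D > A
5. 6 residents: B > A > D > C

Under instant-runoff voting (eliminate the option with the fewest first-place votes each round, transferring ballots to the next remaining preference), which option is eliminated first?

Round 1: C 32, A 28, D 25, B 6. Eliminate B.

B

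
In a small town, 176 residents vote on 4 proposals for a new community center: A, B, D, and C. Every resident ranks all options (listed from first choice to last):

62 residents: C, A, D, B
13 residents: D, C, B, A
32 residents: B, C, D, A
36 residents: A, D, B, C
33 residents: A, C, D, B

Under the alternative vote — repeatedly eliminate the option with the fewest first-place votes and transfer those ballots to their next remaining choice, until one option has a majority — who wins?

Round 1: A 69, B 32, D 13, C 62. Eliminate D.
Round 2: A 69, B 32, C 75. Eliminate B.
Round 3: A 69, C 107. C has a majority.

C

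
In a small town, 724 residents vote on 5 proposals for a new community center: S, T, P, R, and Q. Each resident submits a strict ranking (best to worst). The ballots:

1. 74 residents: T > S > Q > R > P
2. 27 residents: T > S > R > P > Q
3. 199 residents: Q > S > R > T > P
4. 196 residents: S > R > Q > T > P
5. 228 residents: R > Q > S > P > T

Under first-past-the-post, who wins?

R

First-place votes: S 196, T 101, P 0, R 228, Q 199.
R has the most first-place votes.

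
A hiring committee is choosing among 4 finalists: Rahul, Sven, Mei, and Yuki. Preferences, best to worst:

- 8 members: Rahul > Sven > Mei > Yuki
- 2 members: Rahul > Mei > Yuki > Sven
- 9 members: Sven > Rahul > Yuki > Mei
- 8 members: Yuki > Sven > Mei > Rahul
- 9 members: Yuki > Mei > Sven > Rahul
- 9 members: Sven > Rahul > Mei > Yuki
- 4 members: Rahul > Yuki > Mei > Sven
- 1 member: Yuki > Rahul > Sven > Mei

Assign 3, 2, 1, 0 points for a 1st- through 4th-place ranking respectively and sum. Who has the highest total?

Sven

Rahul: 8·3 + 2·3 + 9·2 + 8·0 + 9·0 + 9·2 + 4·3 + 1·2 = 80
Sven: 8·2 + 2·0 + 9·3 + 8·2 + 9·1 + 9·3 + 4·0 + 1·1 = 96
Mei: 8·1 + 2·2 + 9·0 + 8·1 + 9·2 + 9·1 + 4·1 + 1·0 = 51
Yuki: 8·0 + 2·1 + 9·1 + 8·3 + 9·3 + 9·0 + 4·2 + 1·3 = 73
Sven has the highest Borda score (96).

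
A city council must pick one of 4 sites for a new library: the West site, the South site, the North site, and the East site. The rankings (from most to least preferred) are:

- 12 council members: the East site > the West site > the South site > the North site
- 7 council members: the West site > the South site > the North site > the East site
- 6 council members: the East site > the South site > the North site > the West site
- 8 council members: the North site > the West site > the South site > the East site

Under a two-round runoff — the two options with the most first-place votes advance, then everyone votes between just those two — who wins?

Round 1 first-place votes: the West site 7, the South site 0, the North site 8, the East site 18.
the East site and the North site advance.
Runoff: the East site is preferred to the North site by 18 voters; the North site by 15.
the East site wins the runoff.

the East site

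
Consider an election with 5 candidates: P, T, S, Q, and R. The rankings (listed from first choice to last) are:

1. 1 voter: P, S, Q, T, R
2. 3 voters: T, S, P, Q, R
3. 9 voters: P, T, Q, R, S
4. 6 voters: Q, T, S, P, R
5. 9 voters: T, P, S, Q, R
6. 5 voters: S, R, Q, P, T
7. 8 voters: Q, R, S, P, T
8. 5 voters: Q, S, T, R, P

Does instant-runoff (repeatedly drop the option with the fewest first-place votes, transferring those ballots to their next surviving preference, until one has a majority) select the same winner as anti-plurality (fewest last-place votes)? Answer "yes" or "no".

Instant-runoff — R1 P 10, T 12, S 5, Q 19, R 0 (R out); R2 P 10, T 12, S 5, Q 19 (S out); R3 P 10, T 12, Q 24 (Q winner). Winner: Q.
Anti-plurality — last-place votes: P 5, T 13, S 9, Q 0, R 19. Winner: Q.
The two methods agree.

yes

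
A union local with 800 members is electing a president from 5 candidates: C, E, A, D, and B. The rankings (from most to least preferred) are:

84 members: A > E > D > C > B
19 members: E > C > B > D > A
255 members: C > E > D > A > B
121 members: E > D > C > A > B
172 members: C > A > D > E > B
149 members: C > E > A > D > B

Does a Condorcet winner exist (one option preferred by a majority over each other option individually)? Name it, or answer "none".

C vs E: 576–224 for C.
C vs A: 716–84 for C.
C vs D: 595–205 for C.
C vs B: 800–0 for C.
C beats every other option head-to-head.

C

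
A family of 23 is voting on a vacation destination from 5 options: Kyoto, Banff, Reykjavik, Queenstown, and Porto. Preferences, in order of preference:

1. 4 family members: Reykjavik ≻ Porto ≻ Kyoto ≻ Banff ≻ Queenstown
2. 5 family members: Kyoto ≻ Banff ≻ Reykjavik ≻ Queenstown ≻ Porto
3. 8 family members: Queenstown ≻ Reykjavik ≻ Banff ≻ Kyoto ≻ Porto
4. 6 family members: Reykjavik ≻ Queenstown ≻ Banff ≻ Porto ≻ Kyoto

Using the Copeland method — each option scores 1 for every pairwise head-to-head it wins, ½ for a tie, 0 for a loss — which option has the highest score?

Kyoto: beats Porto; loses to Banff, Reykjavik, and Queenstown → score 1.
Banff: beats Kyoto and Porto; loses to Reykjavik and Queenstown → score 2.
Reykjavik: beats Kyoto, Banff, Queenstown, and Porto → score 4.
Queenstown: beats Kyoto, Banff, and Porto; loses to Reykjavik → score 3.
Porto: loses to Kyoto, Banff, Reykjavik, and Queenstown → score 0.
Reykjavik has the best pairwise record.

Reykjavik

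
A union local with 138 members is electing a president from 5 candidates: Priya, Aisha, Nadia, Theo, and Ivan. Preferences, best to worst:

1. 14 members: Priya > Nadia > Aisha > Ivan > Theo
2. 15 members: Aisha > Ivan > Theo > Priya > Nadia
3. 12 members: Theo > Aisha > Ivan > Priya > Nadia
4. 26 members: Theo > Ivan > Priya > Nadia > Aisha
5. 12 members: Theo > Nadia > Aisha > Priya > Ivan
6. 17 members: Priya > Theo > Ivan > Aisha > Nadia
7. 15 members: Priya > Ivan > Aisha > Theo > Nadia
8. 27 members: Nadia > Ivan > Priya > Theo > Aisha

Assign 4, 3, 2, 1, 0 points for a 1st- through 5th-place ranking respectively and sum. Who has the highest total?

Priya: 14·4 + 15·1 + 12·1 + 26·2 + 12·1 + 17·4 + 15·4 + 27·2 = 329
Aisha: 14·2 + 15·4 + 12·3 + 26·0 + 12·2 + 17·1 + 15·2 + 27·0 = 195
Nadia: 14·3 + 15·0 + 12·0 + 26·1 + 12·3 + 17·0 + 15·0 + 27·4 = 212
Theo: 14·0 + 15·2 + 12·4 + 26·4 + 12·4 + 17·3 + 15·1 + 27·1 = 323
Ivan: 14·1 + 15·3 + 12·2 + 26·3 + 12·0 + 17·2 + 15·3 + 27·3 = 321
Priya has the highest Borda score (329).

Priya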